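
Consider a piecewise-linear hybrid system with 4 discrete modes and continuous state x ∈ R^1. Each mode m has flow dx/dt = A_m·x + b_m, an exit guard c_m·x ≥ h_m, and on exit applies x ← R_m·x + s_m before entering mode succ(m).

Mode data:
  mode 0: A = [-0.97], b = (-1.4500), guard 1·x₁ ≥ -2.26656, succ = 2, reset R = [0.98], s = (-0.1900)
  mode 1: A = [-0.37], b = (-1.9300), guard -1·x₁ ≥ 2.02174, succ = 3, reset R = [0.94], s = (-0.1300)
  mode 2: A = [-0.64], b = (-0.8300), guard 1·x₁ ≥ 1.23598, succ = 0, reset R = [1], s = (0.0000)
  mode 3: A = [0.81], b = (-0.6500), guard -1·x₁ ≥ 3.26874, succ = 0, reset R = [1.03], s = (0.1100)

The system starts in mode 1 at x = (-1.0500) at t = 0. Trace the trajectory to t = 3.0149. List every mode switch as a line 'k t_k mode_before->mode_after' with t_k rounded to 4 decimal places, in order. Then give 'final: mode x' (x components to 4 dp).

Mode 1: guard c·x = 2.0217 hit at Δt = 0.7178 (t = 0.7178), x⁻ = (-2.0217) → reset → x⁺ = (-2.0304), jump to mode 3
Mode 3: guard c·x = 3.2687 hit at Δt = 0.4477 (t = 1.1655), x⁻ = (-3.2687) → reset → x⁺ = (-3.2568), jump to mode 0
Mode 0: guard c·x = -2.2666 hit at Δt = 0.8511 (t = 2.0166), x⁻ = (-2.2666) → reset → x⁺ = (-2.4112), jump to mode 2
Mode 2: flow for 0.9983 to horizon, guard not reached → x = (-1.8851)

1 0.7178 1->3
2 1.1655 3->0
3 2.0166 0->2
final: 2 -1.8851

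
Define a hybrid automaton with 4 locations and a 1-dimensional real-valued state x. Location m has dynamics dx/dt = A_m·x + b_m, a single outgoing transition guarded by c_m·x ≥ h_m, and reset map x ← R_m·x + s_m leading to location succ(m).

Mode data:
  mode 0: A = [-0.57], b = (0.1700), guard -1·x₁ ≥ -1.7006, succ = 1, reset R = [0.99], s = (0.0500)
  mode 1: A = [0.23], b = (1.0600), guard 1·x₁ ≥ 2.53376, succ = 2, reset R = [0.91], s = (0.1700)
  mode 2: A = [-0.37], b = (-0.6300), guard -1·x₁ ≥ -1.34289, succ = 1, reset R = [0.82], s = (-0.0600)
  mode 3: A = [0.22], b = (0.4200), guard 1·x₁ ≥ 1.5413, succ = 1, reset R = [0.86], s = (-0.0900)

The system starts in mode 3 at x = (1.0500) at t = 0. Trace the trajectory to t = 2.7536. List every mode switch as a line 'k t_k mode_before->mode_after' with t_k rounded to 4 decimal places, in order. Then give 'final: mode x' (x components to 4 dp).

1 0.6982 3->1
2 1.5704 1->2
3 2.4251 2->1
final: 1 1.4846

Mode 3: guard c·x = 1.5413 hit at Δt = 0.6982 (t = 0.6982), x⁻ = (1.5413) → reset → x⁺ = (1.2355), jump to mode 1
Mode 1: guard c·x = 2.5338 hit at Δt = 0.8722 (t = 1.5704), x⁻ = (2.5338) → reset → x⁺ = (2.4757), jump to mode 2
Mode 2: guard c·x = -1.3429 hit at Δt = 0.8547 (t = 2.4251), x⁻ = (1.3429) → reset → x⁺ = (1.0412), jump to mode 1
Mode 1: flow for 0.3285 to horizon, guard not reached → x = (1.4846)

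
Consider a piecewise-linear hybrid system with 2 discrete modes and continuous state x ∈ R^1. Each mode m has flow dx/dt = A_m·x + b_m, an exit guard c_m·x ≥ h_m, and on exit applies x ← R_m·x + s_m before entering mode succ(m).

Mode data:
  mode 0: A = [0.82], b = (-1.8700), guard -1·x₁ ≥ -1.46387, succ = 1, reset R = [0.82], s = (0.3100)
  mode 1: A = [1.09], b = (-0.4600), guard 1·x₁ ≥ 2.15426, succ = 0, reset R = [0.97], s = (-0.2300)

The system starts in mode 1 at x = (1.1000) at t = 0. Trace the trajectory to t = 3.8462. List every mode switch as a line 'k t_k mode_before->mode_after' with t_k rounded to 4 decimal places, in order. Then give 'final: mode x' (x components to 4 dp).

1 0.8606 1->0
2 1.6690 0->1
3 2.0954 1->0
4 2.9038 0->1
5 3.3301 1->0
final: 0 1.6379

Mode 1: guard c·x = 2.1543 hit at Δt = 0.8606 (t = 0.8606), x⁻ = (2.1543) → reset → x⁺ = (1.8596), jump to mode 0
Mode 0: guard c·x = -1.4639 hit at Δt = 0.8084 (t = 1.6690), x⁻ = (1.4639) → reset → x⁺ = (1.5104), jump to mode 1
Mode 1: guard c·x = 2.1543 hit at Δt = 0.4264 (t = 2.0954), x⁻ = (2.1543) → reset → x⁺ = (1.8596), jump to mode 0
Mode 0: guard c·x = -1.4639 hit at Δt = 0.8084 (t = 2.9038), x⁻ = (1.4639) → reset → x⁺ = (1.5104), jump to mode 1
Mode 1: guard c·x = 2.1543 hit at Δt = 0.4264 (t = 3.3301), x⁻ = (2.1543) → reset → x⁺ = (1.8596), jump to mode 0
Mode 0: flow for 0.5161 to horizon, guard not reached → x = (1.6379)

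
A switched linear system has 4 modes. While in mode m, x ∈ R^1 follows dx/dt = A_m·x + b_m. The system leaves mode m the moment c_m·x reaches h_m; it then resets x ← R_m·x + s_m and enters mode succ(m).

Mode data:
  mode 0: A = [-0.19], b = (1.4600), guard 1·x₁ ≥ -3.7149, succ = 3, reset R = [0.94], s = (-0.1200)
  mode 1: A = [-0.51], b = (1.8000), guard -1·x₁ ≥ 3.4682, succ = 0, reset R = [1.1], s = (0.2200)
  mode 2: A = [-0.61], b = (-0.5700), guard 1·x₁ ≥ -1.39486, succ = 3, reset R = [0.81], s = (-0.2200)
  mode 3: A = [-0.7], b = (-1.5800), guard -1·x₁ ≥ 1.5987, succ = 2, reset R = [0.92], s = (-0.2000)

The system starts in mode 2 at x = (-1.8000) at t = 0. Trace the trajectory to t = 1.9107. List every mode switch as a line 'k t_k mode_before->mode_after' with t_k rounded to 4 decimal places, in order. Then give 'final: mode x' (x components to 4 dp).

Mode 2: guard c·x = -1.3949 hit at Δt = 1.0348 (t = 1.0348), x⁻ = (-1.3949) → reset → x⁺ = (-1.3498), jump to mode 3
Mode 3: guard c·x = 1.5987 hit at Δt = 0.4580 (t = 1.4928), x⁻ = (-1.5987) → reset → x⁺ = (-1.6708), jump to mode 2
Mode 2: flow for 0.4179 to horizon, guard not reached → x = (-1.5051)

1 1.0348 2->3
2 1.4928 3->2
final: 2 -1.5051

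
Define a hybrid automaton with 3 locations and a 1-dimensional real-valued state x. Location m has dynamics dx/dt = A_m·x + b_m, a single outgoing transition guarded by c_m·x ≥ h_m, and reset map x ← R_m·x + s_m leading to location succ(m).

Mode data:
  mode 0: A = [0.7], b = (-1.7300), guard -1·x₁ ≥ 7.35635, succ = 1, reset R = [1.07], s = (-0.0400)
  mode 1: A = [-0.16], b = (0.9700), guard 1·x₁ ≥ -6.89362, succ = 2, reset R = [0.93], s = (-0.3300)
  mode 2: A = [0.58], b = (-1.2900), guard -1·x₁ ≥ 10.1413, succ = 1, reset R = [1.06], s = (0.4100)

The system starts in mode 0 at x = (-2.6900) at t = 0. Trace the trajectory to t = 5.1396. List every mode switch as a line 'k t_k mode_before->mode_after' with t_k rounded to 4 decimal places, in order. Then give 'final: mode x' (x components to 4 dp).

Mode 0: guard c·x = 7.3563 hit at Δt = 0.9200 (t = 0.9200), x⁻ = (-7.3564) → reset → x⁺ = (-7.9113), jump to mode 1
Mode 1: guard c·x = -6.8936 hit at Δt = 0.4726 (t = 1.3926), x⁻ = (-6.8936) → reset → x⁺ = (-6.7411), jump to mode 2
Mode 2: guard c·x = 10.1413 hit at Δt = 0.5544 (t = 1.9470), x⁻ = (-10.1413) → reset → x⁺ = (-10.3398), jump to mode 1
Mode 1: guard c·x = -6.8936 hit at Δt = 1.4741 (t = 3.4211), x⁻ = (-6.8936) → reset → x⁺ = (-6.7411), jump to mode 2
Mode 2: guard c·x = 10.1413 hit at Δt = 0.5544 (t = 3.9755), x⁻ = (-10.1413) → reset → x⁺ = (-10.3398), jump to mode 1
Mode 1: flow for 1.1641 to horizon, guard not reached → x = (-7.5523)

1 0.9200 0->1
2 1.3926 1->2
3 1.9470 2->1
4 3.4211 1->2
5 3.9755 2->1
final: 1 -7.5523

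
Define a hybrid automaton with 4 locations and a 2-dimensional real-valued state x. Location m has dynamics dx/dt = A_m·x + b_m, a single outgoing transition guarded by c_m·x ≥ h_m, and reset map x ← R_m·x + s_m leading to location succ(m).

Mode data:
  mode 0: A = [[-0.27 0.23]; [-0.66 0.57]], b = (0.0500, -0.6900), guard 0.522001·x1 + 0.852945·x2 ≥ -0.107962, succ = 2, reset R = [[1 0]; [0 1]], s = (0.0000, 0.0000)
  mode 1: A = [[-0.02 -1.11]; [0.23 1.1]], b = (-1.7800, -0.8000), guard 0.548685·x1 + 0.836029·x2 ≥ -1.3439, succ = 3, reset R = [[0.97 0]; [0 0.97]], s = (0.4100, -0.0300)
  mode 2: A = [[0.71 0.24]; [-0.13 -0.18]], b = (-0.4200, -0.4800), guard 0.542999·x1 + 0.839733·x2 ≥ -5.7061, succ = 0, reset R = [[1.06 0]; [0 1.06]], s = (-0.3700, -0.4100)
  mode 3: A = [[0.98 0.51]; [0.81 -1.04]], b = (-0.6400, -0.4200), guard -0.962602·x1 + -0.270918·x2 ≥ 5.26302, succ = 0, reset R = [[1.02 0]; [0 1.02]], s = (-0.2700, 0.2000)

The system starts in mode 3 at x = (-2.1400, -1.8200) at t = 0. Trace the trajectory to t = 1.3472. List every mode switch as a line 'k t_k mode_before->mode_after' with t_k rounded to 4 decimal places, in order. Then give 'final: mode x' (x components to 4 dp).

Mode 3: guard c·x = 5.2630 hit at Δt = 0.5378 (t = 0.5378), x⁻ = (-4.8006, -2.3694) → reset → x⁺ = (-5.1666, -2.2168), jump to mode 0
Mode 0: flow for 0.8094 to horizon, guard not reached → x = (-4.3802, -0.9619)

1 0.5378 3->0
final: 0 -4.3802 -0.9619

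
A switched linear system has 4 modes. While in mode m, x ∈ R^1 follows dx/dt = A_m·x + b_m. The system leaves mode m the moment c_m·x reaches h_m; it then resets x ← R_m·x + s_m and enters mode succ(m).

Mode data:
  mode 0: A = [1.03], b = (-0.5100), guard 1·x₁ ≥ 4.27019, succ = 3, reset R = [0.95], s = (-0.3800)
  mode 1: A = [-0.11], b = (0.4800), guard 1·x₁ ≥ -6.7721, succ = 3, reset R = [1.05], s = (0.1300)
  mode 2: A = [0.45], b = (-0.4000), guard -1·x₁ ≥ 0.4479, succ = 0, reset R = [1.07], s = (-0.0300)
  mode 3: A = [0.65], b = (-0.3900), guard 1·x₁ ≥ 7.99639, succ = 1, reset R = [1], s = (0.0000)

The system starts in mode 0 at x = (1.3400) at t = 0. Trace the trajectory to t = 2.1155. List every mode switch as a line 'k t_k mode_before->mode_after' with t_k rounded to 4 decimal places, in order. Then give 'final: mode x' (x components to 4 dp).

1 1.4534 0->3
final: 3 5.3314

Mode 0: guard c·x = 4.2702 hit at Δt = 1.4534 (t = 1.4534), x⁻ = (4.2702) → reset → x⁺ = (3.6767), jump to mode 3
Mode 3: flow for 0.6621 to horizon, guard not reached → x = (5.3314)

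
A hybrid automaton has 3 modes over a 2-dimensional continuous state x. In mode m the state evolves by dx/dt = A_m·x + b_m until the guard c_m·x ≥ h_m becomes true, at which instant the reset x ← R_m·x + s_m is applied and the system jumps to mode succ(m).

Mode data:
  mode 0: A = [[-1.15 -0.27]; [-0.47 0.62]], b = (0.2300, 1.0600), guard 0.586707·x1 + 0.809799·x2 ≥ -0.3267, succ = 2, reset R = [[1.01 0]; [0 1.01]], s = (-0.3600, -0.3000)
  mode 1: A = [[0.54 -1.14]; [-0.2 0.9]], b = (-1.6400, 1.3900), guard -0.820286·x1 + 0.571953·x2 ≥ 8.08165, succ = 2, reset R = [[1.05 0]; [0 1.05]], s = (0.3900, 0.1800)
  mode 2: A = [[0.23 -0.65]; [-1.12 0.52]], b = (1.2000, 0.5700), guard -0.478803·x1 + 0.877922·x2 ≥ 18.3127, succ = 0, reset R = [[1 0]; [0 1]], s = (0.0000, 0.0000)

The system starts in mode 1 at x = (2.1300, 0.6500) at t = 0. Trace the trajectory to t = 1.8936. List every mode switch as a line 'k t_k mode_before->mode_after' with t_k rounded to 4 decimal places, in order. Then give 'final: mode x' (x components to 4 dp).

Mode 1: guard c·x = 8.0816 hit at Δt = 1.4819 (t = 1.4819), x⁻ = (-5.2916, 6.5408) → reset → x⁺ = (-5.1662, 7.0478), jump to mode 2
Mode 2: flow for 0.4117 to horizon, guard not reached → x = (-7.8013, 12.2320)

1 1.4819 1->2
final: 2 -7.8013 12.2320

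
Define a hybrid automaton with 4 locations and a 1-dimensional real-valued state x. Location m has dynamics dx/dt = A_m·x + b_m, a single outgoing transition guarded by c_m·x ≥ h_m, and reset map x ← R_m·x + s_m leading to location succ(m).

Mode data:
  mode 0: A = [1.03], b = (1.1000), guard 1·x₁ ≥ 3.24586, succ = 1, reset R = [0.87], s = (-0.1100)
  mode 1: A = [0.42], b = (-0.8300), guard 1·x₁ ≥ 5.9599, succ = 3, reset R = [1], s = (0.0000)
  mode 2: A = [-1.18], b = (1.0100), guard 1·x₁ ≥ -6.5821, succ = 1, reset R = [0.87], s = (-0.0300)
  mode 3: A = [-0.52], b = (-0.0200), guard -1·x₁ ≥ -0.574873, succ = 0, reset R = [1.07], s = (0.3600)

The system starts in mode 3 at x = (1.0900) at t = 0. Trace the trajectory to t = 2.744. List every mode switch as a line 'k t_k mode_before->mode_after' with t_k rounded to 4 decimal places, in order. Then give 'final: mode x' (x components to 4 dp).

1 1.1725 3->0
2 1.8981 0->1
final: 1 3.0286

Mode 3: guard c·x = -0.5749 hit at Δt = 1.1725 (t = 1.1725), x⁻ = (0.5749) → reset → x⁺ = (0.9751), jump to mode 0
Mode 0: guard c·x = 3.2459 hit at Δt = 0.7256 (t = 1.8981), x⁻ = (3.2459) → reset → x⁺ = (2.7139), jump to mode 1
Mode 1: flow for 0.8459 to horizon, guard not reached → x = (3.0286)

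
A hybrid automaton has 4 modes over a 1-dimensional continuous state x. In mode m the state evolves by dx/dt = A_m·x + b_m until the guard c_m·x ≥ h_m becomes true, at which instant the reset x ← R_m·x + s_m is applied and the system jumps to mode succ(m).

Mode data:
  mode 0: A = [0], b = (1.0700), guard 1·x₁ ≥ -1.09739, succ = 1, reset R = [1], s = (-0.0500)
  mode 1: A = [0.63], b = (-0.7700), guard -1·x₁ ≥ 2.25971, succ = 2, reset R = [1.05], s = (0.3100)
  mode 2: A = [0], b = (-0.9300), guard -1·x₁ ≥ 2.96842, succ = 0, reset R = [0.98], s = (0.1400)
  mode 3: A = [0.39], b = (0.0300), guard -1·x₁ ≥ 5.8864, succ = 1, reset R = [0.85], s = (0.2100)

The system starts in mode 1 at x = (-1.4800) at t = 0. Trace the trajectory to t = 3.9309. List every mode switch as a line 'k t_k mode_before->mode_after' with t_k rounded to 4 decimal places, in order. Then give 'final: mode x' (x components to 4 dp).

1 0.4024 1->2
2 1.3763 2->0
3 2.9386 0->1
4 3.5495 1->2
final: 2 -2.4174

Mode 1: guard c·x = 2.2597 hit at Δt = 0.4024 (t = 0.4024), x⁻ = (-2.2597) → reset → x⁺ = (-2.0627), jump to mode 2
Mode 2: guard c·x = 2.9684 hit at Δt = 0.9739 (t = 1.3763), x⁻ = (-2.9684) → reset → x⁺ = (-2.7691), jump to mode 0
Mode 0: guard c·x = -1.0974 hit at Δt = 1.5623 (t = 2.9386), x⁻ = (-1.0974) → reset → x⁺ = (-1.1474), jump to mode 1
Mode 1: guard c·x = 2.2597 hit at Δt = 0.6109 (t = 3.5495), x⁻ = (-2.2597) → reset → x⁺ = (-2.0627), jump to mode 2
Mode 2: flow for 0.3814 to horizon, guard not reached → x = (-2.4174)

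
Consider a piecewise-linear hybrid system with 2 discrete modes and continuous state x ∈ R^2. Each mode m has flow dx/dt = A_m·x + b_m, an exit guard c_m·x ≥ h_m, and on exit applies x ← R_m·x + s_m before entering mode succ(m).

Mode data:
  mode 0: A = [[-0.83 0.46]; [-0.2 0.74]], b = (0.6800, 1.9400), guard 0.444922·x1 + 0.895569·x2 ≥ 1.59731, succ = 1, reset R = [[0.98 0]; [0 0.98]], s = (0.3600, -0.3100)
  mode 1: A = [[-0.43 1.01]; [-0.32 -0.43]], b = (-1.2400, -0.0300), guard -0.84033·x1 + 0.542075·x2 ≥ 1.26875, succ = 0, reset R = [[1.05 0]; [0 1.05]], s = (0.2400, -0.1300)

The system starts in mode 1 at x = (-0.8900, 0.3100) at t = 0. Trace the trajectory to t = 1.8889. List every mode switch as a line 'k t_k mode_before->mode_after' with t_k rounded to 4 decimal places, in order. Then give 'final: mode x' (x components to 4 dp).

1 0.8368 1->0
2 1.3750 0->1
final: 1 0.2140 1.1653

Mode 1: guard c·x = 1.2688 hit at Δt = 0.8368 (t = 0.8368), x⁻ = (-1.2261, 0.4398) → reset → x⁺ = (-1.0474, 0.3318), jump to mode 0
Mode 0: guard c·x = 1.5973 hit at Δt = 0.5382 (t = 1.3750), x⁻ = (-0.1533, 1.8597) → reset → x⁺ = (0.2097, 1.5125), jump to mode 1
Mode 1: flow for 0.5139 to horizon, guard not reached → x = (0.2140, 1.1653)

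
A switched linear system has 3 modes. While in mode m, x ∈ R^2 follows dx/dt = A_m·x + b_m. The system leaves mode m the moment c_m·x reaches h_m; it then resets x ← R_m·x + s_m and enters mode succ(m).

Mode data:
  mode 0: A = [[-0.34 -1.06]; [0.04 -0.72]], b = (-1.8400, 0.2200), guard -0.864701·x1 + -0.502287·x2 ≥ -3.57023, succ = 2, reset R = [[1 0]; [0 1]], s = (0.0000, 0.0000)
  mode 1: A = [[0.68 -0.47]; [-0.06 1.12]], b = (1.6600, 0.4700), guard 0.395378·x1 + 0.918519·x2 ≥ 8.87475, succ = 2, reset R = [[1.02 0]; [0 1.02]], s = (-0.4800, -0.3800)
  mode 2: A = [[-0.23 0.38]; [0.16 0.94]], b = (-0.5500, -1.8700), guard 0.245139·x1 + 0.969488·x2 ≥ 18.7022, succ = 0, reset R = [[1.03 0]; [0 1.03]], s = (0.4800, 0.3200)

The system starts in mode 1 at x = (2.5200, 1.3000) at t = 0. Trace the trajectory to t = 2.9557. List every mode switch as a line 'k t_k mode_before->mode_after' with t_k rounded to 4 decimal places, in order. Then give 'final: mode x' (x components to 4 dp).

1 1.3597 1->2
2 2.4867 2->0
final: 0 0.2549 12.9414

Mode 1: guard c·x = 8.8748 hit at Δt = 1.3597 (t = 1.3597), x⁻ = (6.9390, 6.6751) → reset → x⁺ = (6.5978, 6.4286), jump to mode 2
Mode 2: guard c·x = 18.7022 hit at Δt = 1.1270 (t = 2.4867), x⁻ = (8.7072, 17.0892) → reset → x⁺ = (9.4484, 17.9218), jump to mode 0
Mode 0: flow for 0.4690 to horizon, guard not reached → x = (0.2549, 12.9414)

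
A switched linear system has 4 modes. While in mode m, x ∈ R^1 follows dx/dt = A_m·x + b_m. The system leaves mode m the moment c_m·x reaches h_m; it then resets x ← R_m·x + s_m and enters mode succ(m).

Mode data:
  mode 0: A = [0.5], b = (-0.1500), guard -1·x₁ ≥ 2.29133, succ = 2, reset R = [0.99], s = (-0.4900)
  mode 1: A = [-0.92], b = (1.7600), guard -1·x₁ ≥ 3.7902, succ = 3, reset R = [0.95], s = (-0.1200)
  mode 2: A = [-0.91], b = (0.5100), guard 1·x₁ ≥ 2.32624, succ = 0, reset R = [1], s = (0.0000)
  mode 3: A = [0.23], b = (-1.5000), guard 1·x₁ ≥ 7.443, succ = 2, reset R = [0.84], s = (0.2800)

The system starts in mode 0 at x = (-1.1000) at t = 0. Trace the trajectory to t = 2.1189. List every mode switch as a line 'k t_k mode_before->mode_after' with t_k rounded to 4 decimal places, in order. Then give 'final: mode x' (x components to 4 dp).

1 1.2314 0->2
final: 2 -0.9195

Mode 0: guard c·x = 2.2913 hit at Δt = 1.2314 (t = 1.2314), x⁻ = (-2.2913) → reset → x⁺ = (-2.7584), jump to mode 2
Mode 2: flow for 0.8875 to horizon, guard not reached → x = (-0.9195)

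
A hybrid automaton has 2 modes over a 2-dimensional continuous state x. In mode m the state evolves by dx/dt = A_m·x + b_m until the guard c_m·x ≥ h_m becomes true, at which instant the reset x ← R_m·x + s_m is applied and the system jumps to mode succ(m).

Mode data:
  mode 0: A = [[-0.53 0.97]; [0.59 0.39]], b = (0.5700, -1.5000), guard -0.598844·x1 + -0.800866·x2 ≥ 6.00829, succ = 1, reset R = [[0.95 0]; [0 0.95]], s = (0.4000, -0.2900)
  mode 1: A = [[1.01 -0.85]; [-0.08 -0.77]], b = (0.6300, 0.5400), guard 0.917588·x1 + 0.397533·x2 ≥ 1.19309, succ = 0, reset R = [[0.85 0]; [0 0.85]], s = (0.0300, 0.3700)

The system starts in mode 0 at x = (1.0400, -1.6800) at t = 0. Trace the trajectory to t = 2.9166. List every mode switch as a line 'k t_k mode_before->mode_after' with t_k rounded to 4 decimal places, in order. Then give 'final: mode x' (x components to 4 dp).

1 1.3553 0->1
2 2.3722 1->0
final: 0 0.8656 -2.3375

Mode 0: guard c·x = 6.0083 hit at Δt = 1.3553 (t = 1.3553), x⁻ = (-2.2982, -5.7838) → reset → x⁺ = (-1.7833, -5.7846), jump to mode 1
Mode 1: guard c·x = 1.1931 hit at Δt = 1.0169 (t = 2.3722), x⁻ = (2.2909, -2.2866) → reset → x⁺ = (1.9773, -1.5736), jump to mode 0
Mode 0: flow for 0.5444 to horizon, guard not reached → x = (0.8656, -2.3375)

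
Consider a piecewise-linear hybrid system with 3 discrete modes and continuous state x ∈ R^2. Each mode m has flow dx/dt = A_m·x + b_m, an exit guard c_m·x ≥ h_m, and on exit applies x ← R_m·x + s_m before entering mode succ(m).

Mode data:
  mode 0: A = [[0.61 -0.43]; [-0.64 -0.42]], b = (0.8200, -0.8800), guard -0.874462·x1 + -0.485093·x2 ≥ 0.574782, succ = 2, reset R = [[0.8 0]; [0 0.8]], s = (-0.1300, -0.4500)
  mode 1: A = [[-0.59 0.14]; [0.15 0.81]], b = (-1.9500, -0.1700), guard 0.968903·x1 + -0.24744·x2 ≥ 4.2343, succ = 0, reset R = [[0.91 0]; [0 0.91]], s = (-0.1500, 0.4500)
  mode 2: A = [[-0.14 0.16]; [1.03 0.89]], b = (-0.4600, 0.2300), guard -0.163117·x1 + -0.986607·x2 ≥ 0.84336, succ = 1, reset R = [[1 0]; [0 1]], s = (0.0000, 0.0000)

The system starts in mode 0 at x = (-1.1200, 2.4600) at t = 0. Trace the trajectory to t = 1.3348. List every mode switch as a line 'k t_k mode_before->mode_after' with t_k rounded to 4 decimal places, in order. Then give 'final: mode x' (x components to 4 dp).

1 0.6187 0->2
final: 2 -1.5763 0.6939

Mode 0: guard c·x = 0.5748 hit at Δt = 0.6187 (t = 0.6187), x⁻ = (-1.7195, 1.9148) → reset → x⁺ = (-1.5056, 1.0819), jump to mode 2
Mode 2: flow for 0.7161 to horizon, guard not reached → x = (-1.5763, 0.6939)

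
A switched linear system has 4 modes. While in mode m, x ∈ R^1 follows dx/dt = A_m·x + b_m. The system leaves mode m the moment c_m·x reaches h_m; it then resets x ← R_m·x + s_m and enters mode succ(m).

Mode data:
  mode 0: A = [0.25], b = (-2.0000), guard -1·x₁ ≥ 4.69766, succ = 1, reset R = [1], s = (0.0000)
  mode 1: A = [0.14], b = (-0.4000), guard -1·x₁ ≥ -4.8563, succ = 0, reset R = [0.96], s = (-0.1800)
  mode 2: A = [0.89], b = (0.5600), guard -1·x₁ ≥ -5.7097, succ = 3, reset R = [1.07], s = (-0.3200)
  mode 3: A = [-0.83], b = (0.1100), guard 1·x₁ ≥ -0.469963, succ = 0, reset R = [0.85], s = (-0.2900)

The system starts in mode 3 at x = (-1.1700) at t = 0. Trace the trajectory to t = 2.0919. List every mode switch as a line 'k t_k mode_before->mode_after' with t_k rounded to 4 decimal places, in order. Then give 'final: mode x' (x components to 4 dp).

1 0.9289 3->0
final: 0 -3.6216

Mode 3: guard c·x = -0.4700 hit at Δt = 0.9289 (t = 0.9289), x⁻ = (-0.4700) → reset → x⁺ = (-0.6895), jump to mode 0
Mode 0: flow for 1.1630 to horizon, guard not reached → x = (-3.6216)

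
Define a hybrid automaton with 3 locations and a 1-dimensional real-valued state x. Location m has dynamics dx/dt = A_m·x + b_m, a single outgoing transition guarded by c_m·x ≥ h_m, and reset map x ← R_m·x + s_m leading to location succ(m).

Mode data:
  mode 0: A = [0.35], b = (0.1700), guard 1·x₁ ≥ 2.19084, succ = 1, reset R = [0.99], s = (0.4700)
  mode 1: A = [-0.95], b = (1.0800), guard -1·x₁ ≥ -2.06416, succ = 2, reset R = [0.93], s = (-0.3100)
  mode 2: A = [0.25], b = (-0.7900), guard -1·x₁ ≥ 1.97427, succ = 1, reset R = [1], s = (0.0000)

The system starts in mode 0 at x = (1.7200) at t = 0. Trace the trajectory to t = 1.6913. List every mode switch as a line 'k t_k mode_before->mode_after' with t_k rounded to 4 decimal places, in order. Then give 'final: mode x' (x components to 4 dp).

Mode 0: guard c·x = 2.1908 hit at Δt = 0.5528 (t = 0.5528), x⁻ = (2.1908) → reset → x⁺ = (2.6389), jump to mode 1
Mode 1: guard c·x = -2.0642 hit at Δt = 0.5077 (t = 1.0605), x⁻ = (2.0642) → reset → x⁺ = (1.6097), jump to mode 2
Mode 2: flow for 0.6308 to horizon, guard not reached → x = (1.3448)

1 0.5528 0->1
2 1.0605 1->2
final: 2 1.3448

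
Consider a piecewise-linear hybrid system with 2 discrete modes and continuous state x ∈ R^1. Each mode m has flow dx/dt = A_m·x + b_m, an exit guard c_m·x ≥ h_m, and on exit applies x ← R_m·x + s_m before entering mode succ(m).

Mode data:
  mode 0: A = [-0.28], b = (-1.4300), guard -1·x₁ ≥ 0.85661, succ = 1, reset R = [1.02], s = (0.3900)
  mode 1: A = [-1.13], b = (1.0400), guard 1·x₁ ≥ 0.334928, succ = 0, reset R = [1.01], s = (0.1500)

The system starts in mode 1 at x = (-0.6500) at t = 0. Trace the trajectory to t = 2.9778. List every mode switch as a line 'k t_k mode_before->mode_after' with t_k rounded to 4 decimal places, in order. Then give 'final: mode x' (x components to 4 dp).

1 0.8732 1->0
2 1.8550 0->1
3 2.6292 1->0
final: 0 -0.0321

Mode 1: guard c·x = 0.3349 hit at Δt = 0.8732 (t = 0.8732), x⁻ = (0.3349) → reset → x⁺ = (0.4883), jump to mode 0
Mode 0: guard c·x = 0.8566 hit at Δt = 0.9818 (t = 1.8550), x⁻ = (-0.8566) → reset → x⁺ = (-0.4837), jump to mode 1
Mode 1: guard c·x = 0.3349 hit at Δt = 0.7742 (t = 2.6292), x⁻ = (0.3349) → reset → x⁺ = (0.4883), jump to mode 0
Mode 0: flow for 0.3486 to horizon, guard not reached → x = (-0.0321)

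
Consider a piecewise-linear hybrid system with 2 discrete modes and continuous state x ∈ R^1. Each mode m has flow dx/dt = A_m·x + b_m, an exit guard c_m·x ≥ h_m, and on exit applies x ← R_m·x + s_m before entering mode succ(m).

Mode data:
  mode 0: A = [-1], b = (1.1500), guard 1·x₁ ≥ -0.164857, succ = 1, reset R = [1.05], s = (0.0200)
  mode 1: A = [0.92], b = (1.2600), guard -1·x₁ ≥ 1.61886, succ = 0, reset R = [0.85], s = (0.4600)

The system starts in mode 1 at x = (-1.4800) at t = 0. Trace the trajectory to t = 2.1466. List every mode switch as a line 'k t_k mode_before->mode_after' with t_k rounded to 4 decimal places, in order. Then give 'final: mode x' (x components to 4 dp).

Mode 1: guard c·x = 1.6189 hit at Δt = 0.8850 (t = 0.8850), x⁻ = (-1.6189) → reset → x⁺ = (-0.9160), jump to mode 0
Mode 0: guard c·x = -0.1649 hit at Δt = 0.4519 (t = 1.3369), x⁻ = (-0.1649) → reset → x⁺ = (-0.1531), jump to mode 1
Mode 1: flow for 0.8097 to horizon, guard not reached → x = (1.1926)

1 0.8850 1->0
2 1.3369 0->1
final: 1 1.1926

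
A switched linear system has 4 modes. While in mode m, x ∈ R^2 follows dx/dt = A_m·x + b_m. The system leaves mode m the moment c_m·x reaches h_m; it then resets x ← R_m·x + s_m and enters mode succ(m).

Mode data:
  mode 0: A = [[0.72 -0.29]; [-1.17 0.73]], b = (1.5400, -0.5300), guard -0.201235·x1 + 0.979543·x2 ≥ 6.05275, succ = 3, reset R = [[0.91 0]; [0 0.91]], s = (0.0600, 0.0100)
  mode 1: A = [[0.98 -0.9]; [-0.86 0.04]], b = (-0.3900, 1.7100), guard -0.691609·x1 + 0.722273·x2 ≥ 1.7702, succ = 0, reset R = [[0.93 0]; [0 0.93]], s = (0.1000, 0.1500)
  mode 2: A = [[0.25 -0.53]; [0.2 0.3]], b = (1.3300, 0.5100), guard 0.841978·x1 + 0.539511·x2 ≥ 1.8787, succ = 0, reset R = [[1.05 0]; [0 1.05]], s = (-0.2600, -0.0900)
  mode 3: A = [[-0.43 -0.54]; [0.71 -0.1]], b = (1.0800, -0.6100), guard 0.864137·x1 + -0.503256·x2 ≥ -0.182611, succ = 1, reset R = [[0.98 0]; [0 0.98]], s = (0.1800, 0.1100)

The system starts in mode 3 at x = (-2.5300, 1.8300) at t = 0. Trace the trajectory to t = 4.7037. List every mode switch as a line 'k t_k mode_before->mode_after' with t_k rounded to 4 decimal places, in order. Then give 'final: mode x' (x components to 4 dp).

1 1.3339 3->1
2 2.0393 1->0
3 3.6149 0->3
final: 3 -1.6969 3.0896

Mode 3: guard c·x = -0.1826 hit at Δt = 1.3339 (t = 1.3339), x⁻ = (-0.5213, -0.5322) → reset → x⁺ = (-0.3308, -0.4116), jump to mode 1
Mode 1: guard c·x = 1.7702 hit at Δt = 0.7054 (t = 2.0393), x⁻ = (-1.2930, 1.2128) → reset → x⁺ = (-1.1025, 1.2779), jump to mode 0
Mode 0: guard c·x = 6.0527 hit at Δt = 1.5756 (t = 3.6149), x⁻ = (-1.2550, 5.9213) → reset → x⁺ = (-1.0821, 5.3984), jump to mode 3
Mode 3: flow for 1.0888 to horizon, guard not reached → x = (-1.6969, 3.0896)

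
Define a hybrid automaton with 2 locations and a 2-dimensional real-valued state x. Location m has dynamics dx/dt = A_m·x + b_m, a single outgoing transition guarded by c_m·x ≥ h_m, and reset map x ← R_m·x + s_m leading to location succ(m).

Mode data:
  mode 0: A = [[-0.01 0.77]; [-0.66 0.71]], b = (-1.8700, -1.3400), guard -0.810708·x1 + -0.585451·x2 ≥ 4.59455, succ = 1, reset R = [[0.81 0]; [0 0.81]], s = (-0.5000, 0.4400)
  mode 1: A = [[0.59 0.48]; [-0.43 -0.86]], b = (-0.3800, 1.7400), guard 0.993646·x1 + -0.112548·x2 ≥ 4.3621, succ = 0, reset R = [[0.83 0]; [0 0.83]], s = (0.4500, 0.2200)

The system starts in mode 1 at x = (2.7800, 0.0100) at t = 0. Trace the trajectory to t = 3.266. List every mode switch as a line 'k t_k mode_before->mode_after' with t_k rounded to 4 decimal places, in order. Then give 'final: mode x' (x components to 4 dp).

1 0.9257 1->0
2 2.3078 0->1
final: 1 -4.6436 0.1658

Mode 1: guard c·x = 4.3621 hit at Δt = 0.9257 (t = 0.9257), x⁻ = (4.4037, 0.1212) → reset → x⁺ = (4.1051, 0.3206), jump to mode 0
Mode 0: guard c·x = 4.5945 hit at Δt = 1.3821 (t = 2.3078), x⁻ = (-1.3831, -5.9326) → reset → x⁺ = (-1.6203, -4.3654), jump to mode 1
Mode 1: flow for 0.9582 to horizon, guard not reached → x = (-4.6436, 0.1658)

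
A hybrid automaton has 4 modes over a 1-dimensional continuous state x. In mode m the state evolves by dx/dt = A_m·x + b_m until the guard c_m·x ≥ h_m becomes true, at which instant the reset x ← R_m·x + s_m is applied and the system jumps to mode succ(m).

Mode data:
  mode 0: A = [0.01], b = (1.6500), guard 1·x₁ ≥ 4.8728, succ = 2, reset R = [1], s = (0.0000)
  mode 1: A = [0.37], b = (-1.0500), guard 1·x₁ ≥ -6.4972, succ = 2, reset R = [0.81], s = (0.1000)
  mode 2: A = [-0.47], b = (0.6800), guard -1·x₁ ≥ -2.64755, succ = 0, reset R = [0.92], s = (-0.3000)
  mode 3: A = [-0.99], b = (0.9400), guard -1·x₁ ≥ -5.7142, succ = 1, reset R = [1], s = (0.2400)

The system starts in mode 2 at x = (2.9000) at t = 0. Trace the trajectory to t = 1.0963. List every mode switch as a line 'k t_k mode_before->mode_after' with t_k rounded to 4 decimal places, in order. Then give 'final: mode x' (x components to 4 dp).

1 0.4060 2->0
final: 0 3.2935

Mode 2: guard c·x = -2.6475 hit at Δt = 0.4060 (t = 0.4060), x⁻ = (2.6476) → reset → x⁺ = (2.1357), jump to mode 0
Mode 0: flow for 0.6903 to horizon, guard not reached → x = (3.2935)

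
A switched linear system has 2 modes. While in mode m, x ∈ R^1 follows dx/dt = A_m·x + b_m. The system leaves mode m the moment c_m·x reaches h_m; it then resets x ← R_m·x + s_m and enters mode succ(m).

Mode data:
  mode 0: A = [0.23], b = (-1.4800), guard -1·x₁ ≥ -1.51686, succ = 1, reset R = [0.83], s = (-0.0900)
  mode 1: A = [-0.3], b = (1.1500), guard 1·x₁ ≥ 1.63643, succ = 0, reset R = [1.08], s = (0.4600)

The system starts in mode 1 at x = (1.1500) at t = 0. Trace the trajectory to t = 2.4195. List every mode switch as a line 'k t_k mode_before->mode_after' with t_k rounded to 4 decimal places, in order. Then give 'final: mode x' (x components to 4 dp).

1 0.6667 1->0
2 1.3451 0->1
3 1.9881 1->0
final: 0 1.7885

Mode 1: guard c·x = 1.6364 hit at Δt = 0.6667 (t = 0.6667), x⁻ = (1.6364) → reset → x⁺ = (2.2273), jump to mode 0
Mode 0: guard c·x = -1.5169 hit at Δt = 0.6784 (t = 1.3451), x⁻ = (1.5169) → reset → x⁺ = (1.1690), jump to mode 1
Mode 1: guard c·x = 1.6364 hit at Δt = 0.6430 (t = 1.9881), x⁻ = (1.6364) → reset → x⁺ = (2.2273), jump to mode 0
Mode 0: flow for 0.4314 to horizon, guard not reached → x = (1.7885)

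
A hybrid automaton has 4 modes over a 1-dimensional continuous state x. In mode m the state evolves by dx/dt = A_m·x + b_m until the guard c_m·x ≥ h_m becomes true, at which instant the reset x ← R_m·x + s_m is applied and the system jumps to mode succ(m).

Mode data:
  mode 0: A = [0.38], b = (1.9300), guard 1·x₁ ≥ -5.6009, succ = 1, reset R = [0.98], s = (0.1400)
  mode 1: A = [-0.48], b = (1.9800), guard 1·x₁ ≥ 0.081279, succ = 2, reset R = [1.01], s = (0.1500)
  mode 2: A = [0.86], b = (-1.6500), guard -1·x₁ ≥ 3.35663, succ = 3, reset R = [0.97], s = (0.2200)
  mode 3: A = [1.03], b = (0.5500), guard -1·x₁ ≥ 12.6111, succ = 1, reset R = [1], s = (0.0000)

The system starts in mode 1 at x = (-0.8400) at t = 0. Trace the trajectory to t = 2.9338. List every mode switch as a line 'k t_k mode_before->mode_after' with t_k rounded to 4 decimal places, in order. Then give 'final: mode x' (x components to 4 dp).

1 0.4276 1->2
2 1.7536 2->3
final: 3 -8.9714

Mode 1: guard c·x = 0.0813 hit at Δt = 0.4276 (t = 0.4276), x⁻ = (0.0813) → reset → x⁺ = (0.2321), jump to mode 2
Mode 2: guard c·x = 3.3566 hit at Δt = 1.3260 (t = 1.7536), x⁻ = (-3.3566) → reset → x⁺ = (-3.0359), jump to mode 3
Mode 3: flow for 1.1802 to horizon, guard not reached → x = (-8.9714)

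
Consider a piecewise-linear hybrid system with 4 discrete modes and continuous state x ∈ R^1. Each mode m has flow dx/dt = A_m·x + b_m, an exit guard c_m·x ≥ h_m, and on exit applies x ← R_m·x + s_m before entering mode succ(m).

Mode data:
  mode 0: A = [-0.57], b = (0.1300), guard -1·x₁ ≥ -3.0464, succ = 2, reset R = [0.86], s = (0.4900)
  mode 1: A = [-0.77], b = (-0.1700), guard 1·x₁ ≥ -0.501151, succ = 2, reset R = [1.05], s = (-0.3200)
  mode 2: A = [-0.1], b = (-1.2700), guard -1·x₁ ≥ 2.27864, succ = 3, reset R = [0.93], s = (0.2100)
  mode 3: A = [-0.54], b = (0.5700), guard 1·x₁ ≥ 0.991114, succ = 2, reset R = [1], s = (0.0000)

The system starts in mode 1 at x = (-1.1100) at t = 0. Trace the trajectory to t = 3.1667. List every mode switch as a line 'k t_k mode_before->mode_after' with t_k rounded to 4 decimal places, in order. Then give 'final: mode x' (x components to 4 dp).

Mode 1: guard c·x = -0.5012 hit at Δt = 1.4990 (t = 1.4990), x⁻ = (-0.5012) → reset → x⁺ = (-0.8462), jump to mode 2
Mode 2: guard c·x = 2.2786 hit at Δt = 1.2879 (t = 2.7869), x⁻ = (-2.2786) → reset → x⁺ = (-1.9091), jump to mode 3
Mode 3: flow for 0.3798 to horizon, guard not reached → x = (-1.3594)

1 1.4990 1->2
2 2.7869 2->3
final: 3 -1.3594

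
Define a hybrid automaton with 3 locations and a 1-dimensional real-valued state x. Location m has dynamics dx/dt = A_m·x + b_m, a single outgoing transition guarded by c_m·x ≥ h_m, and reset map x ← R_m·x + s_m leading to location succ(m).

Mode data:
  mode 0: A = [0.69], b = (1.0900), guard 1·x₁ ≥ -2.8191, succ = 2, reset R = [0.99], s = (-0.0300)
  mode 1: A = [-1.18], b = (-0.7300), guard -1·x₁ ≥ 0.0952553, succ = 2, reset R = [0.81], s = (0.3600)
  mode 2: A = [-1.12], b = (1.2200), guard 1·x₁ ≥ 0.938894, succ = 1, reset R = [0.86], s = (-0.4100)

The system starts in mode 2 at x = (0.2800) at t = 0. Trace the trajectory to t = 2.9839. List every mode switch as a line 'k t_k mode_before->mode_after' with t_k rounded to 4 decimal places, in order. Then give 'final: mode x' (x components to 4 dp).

Mode 2: guard c·x = 0.9389 hit at Δt = 1.5026 (t = 1.5026), x⁻ = (0.9389) → reset → x⁺ = (0.3974), jump to mode 1
Mode 1: guard c·x = 0.0953 hit at Δt = 0.5622 (t = 2.0648), x⁻ = (-0.0953) → reset → x⁺ = (0.2828), jump to mode 2
Mode 2: flow for 0.9191 to horizon, guard not reached → x = (0.8012)

1 1.5026 2->1
2 2.0648 1->2
final: 2 0.8012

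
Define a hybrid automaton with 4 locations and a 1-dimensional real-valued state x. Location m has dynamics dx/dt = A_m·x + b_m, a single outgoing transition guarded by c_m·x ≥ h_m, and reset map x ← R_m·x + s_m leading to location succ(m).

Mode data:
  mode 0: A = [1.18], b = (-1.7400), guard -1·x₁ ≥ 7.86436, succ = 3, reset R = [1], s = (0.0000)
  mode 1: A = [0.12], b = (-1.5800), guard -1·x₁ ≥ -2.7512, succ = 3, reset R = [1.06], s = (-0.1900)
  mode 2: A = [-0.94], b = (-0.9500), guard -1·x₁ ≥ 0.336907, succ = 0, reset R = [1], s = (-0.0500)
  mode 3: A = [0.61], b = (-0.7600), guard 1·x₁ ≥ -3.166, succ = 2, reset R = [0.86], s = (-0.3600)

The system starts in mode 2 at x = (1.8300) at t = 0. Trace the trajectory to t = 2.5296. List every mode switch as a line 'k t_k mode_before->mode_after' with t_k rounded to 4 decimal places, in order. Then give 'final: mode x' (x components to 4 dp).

Mode 2: guard c·x = 0.3369 hit at Δt = 1.5308 (t = 1.5308), x⁻ = (-0.3369) → reset → x⁺ = (-0.3869), jump to mode 0
Mode 0: flow for 0.9988 to horizon, guard not reached → x = (-4.5748)

1 1.5308 2->0
final: 0 -4.5748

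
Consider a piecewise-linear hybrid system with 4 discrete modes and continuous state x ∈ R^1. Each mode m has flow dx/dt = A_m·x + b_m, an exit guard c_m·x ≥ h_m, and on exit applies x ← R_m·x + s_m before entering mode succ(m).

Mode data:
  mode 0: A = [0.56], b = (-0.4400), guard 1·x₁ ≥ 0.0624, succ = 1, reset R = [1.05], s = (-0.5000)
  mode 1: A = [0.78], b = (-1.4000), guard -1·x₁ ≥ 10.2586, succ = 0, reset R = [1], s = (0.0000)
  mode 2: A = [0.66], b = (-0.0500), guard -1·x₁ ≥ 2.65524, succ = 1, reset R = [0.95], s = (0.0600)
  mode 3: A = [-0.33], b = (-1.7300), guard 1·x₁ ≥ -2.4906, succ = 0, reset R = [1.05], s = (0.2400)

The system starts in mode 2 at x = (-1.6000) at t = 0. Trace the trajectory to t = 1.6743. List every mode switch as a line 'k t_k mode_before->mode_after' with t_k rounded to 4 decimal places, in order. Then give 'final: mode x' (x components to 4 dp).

1 0.7400 2->1
final: 1 -7.0285

Mode 2: guard c·x = 2.6552 hit at Δt = 0.7400 (t = 0.7400), x⁻ = (-2.6552) → reset → x⁺ = (-2.4625), jump to mode 1
Mode 1: flow for 0.9343 to horizon, guard not reached → x = (-7.0285)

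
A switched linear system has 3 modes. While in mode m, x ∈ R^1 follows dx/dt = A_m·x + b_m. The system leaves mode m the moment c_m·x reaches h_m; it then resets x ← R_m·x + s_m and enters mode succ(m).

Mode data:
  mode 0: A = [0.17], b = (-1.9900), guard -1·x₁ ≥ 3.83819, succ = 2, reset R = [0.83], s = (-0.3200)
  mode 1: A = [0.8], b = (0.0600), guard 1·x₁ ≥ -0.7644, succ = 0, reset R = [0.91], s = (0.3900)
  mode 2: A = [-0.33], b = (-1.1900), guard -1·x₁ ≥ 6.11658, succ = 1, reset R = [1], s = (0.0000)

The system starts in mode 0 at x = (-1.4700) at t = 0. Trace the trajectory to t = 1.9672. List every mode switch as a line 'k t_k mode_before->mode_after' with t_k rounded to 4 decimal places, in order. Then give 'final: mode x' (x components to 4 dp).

1 0.9723 0->2
final: 2 -3.5338

Mode 0: guard c·x = 3.8382 hit at Δt = 0.9723 (t = 0.9723), x⁻ = (-3.8382) → reset → x⁺ = (-3.5057), jump to mode 2
Mode 2: flow for 0.9949 to horizon, guard not reached → x = (-3.5338)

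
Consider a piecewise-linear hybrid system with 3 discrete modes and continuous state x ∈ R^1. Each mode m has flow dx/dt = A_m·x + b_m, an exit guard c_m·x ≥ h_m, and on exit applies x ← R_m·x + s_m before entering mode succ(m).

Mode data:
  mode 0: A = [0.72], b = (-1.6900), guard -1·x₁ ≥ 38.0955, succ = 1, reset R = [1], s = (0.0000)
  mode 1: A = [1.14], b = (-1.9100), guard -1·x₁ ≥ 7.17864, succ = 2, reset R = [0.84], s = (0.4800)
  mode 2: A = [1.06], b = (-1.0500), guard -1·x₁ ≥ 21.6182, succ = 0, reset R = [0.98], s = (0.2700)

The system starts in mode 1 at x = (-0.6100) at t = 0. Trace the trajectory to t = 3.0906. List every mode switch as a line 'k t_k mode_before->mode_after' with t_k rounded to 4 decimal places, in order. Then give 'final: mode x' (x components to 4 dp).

Mode 1: guard c·x = 7.1786 hit at Δt = 1.1880 (t = 1.1880), x⁻ = (-7.1786) → reset → x⁺ = (-5.5501), jump to mode 2
Mode 2: guard c·x = 21.6182 hit at Δt = 1.1701 (t = 2.3581), x⁻ = (-21.6182) → reset → x⁺ = (-20.9158), jump to mode 0
Mode 0: flow for 0.7325 to horizon, guard not reached → x = (-37.0725)

1 1.1880 1->2
2 2.3581 2->0
final: 0 -37.0725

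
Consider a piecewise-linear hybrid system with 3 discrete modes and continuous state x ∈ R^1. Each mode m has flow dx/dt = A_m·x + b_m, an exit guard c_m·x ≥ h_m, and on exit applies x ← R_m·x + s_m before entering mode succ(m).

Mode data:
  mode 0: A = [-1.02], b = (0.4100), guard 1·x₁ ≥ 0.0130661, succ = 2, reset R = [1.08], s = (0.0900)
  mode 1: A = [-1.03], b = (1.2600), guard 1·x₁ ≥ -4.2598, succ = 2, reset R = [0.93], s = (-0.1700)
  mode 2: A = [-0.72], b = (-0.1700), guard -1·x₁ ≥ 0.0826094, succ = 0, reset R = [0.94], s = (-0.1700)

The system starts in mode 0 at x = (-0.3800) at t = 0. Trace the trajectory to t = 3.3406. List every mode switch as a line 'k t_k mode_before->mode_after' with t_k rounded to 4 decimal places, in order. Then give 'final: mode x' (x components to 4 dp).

1 0.6848 0->2
2 1.7902 2->0
3 2.2932 0->2
final: 2 -0.0761

Mode 0: guard c·x = 0.0131 hit at Δt = 0.6848 (t = 0.6848), x⁻ = (0.0131) → reset → x⁺ = (0.1041), jump to mode 2
Mode 2: guard c·x = 0.0826 hit at Δt = 1.1054 (t = 1.7902), x⁻ = (-0.0826) → reset → x⁺ = (-0.2477), jump to mode 0
Mode 0: guard c·x = 0.0131 hit at Δt = 0.5030 (t = 2.2932), x⁻ = (0.0131) → reset → x⁺ = (0.1041), jump to mode 2
Mode 2: flow for 1.0474 to horizon, guard not reached → x = (-0.0761)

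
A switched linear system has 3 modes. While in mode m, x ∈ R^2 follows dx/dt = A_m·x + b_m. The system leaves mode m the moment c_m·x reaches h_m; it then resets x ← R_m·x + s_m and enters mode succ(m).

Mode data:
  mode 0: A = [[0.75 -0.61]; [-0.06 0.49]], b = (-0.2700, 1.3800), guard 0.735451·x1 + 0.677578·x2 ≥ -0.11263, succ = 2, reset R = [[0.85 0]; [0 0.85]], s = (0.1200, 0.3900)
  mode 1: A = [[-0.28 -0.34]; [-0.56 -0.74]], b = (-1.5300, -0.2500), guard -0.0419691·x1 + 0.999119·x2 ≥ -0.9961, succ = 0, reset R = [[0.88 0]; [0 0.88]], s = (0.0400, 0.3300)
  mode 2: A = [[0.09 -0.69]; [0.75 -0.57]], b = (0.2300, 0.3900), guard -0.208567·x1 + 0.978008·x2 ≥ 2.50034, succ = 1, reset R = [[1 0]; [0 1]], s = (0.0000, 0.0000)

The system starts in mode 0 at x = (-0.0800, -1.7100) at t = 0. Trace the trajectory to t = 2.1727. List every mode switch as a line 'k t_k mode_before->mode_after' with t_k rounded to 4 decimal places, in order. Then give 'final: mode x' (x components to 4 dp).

Mode 0: guard c·x = -0.1126 hit at Δt = 1.0382 (t = 1.0382), x⁻ = (0.7681, -0.9999) → reset → x⁺ = (0.7729, -0.4599), jump to mode 2
Mode 2: flow for 1.1345 to horizon, guard not reached → x = (1.0035, 0.6950)

1 1.0382 0->2
final: 2 1.0035 0.6950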